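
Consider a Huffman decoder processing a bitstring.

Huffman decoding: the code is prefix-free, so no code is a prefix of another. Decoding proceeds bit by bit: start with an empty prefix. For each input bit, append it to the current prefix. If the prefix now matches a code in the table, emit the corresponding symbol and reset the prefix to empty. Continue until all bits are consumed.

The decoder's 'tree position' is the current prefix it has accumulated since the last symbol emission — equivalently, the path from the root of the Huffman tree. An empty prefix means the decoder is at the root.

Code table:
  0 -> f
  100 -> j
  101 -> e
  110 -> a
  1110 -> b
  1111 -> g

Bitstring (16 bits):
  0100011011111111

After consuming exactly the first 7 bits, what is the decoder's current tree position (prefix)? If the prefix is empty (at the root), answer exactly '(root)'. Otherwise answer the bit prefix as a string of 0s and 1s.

Answer: 11

Derivation:
Bit 0: prefix='0' -> emit 'f', reset
Bit 1: prefix='1' (no match yet)
Bit 2: prefix='10' (no match yet)
Bit 3: prefix='100' -> emit 'j', reset
Bit 4: prefix='0' -> emit 'f', reset
Bit 5: prefix='1' (no match yet)
Bit 6: prefix='11' (no match yet)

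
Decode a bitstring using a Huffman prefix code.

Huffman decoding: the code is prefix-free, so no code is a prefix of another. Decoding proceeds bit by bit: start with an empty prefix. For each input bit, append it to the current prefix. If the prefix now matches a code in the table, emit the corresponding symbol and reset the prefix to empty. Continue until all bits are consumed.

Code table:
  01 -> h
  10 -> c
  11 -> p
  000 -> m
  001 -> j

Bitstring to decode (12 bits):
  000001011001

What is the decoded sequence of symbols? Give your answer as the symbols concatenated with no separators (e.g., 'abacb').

Bit 0: prefix='0' (no match yet)
Bit 1: prefix='00' (no match yet)
Bit 2: prefix='000' -> emit 'm', reset
Bit 3: prefix='0' (no match yet)
Bit 4: prefix='00' (no match yet)
Bit 5: prefix='001' -> emit 'j', reset
Bit 6: prefix='0' (no match yet)
Bit 7: prefix='01' -> emit 'h', reset
Bit 8: prefix='1' (no match yet)
Bit 9: prefix='10' -> emit 'c', reset
Bit 10: prefix='0' (no match yet)
Bit 11: prefix='01' -> emit 'h', reset

Answer: mjhch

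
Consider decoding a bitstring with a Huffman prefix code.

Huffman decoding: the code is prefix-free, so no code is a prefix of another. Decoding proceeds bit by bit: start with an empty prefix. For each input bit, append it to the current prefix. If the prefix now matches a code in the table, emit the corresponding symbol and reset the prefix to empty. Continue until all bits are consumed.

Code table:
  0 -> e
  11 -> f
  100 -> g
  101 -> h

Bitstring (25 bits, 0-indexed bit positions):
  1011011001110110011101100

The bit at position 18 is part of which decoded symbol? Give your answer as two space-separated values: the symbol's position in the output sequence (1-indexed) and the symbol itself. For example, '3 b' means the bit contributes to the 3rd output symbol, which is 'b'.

Answer: 7 f

Derivation:
Bit 0: prefix='1' (no match yet)
Bit 1: prefix='10' (no match yet)
Bit 2: prefix='101' -> emit 'h', reset
Bit 3: prefix='1' (no match yet)
Bit 4: prefix='10' (no match yet)
Bit 5: prefix='101' -> emit 'h', reset
Bit 6: prefix='1' (no match yet)
Bit 7: prefix='10' (no match yet)
Bit 8: prefix='100' -> emit 'g', reset
Bit 9: prefix='1' (no match yet)
Bit 10: prefix='11' -> emit 'f', reset
Bit 11: prefix='1' (no match yet)
Bit 12: prefix='10' (no match yet)
Bit 13: prefix='101' -> emit 'h', reset
Bit 14: prefix='1' (no match yet)
Bit 15: prefix='10' (no match yet)
Bit 16: prefix='100' -> emit 'g', reset
Bit 17: prefix='1' (no match yet)
Bit 18: prefix='11' -> emit 'f', reset
Bit 19: prefix='1' (no match yet)
Bit 20: prefix='10' (no match yet)
Bit 21: prefix='101' -> emit 'h', reset
Bit 22: prefix='1' (no match yet)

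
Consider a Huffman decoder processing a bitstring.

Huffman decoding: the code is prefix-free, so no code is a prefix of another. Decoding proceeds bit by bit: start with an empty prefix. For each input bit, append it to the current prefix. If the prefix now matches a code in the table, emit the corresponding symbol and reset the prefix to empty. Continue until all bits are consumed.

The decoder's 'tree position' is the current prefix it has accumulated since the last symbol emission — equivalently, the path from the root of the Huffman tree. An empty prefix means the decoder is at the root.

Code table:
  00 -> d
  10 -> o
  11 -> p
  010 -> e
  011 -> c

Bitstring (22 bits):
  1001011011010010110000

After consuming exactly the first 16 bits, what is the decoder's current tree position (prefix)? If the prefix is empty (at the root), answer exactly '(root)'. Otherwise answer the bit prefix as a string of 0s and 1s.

Bit 0: prefix='1' (no match yet)
Bit 1: prefix='10' -> emit 'o', reset
Bit 2: prefix='0' (no match yet)
Bit 3: prefix='01' (no match yet)
Bit 4: prefix='010' -> emit 'e', reset
Bit 5: prefix='1' (no match yet)
Bit 6: prefix='11' -> emit 'p', reset
Bit 7: prefix='0' (no match yet)
Bit 8: prefix='01' (no match yet)
Bit 9: prefix='011' -> emit 'c', reset
Bit 10: prefix='0' (no match yet)
Bit 11: prefix='01' (no match yet)
Bit 12: prefix='010' -> emit 'e', reset
Bit 13: prefix='0' (no match yet)
Bit 14: prefix='01' (no match yet)
Bit 15: prefix='010' -> emit 'e', reset

Answer: (root)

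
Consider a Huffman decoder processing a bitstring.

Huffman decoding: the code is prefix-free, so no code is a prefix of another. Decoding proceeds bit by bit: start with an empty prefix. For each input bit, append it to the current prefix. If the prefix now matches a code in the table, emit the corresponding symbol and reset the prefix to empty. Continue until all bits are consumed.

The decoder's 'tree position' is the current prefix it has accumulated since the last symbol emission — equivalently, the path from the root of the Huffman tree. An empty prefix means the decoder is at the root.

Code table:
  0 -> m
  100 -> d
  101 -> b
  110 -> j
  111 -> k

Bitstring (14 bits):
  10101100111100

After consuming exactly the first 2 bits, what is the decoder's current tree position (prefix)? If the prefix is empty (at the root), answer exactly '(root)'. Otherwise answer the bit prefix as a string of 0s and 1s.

Bit 0: prefix='1' (no match yet)
Bit 1: prefix='10' (no match yet)

Answer: 10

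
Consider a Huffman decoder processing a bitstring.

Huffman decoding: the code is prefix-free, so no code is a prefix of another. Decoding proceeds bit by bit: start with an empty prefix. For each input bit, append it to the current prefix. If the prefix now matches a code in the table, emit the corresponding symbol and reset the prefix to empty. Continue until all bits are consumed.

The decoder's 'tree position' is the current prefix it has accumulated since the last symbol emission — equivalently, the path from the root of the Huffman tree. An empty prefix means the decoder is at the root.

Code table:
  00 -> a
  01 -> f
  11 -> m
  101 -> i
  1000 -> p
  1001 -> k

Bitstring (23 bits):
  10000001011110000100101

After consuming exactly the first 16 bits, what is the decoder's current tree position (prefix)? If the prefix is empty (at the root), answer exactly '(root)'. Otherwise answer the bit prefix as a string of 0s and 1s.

Bit 0: prefix='1' (no match yet)
Bit 1: prefix='10' (no match yet)
Bit 2: prefix='100' (no match yet)
Bit 3: prefix='1000' -> emit 'p', reset
Bit 4: prefix='0' (no match yet)
Bit 5: prefix='00' -> emit 'a', reset
Bit 6: prefix='0' (no match yet)
Bit 7: prefix='01' -> emit 'f', reset
Bit 8: prefix='0' (no match yet)
Bit 9: prefix='01' -> emit 'f', reset
Bit 10: prefix='1' (no match yet)
Bit 11: prefix='11' -> emit 'm', reset
Bit 12: prefix='1' (no match yet)
Bit 13: prefix='10' (no match yet)
Bit 14: prefix='100' (no match yet)
Bit 15: prefix='1000' -> emit 'p', reset

Answer: (root)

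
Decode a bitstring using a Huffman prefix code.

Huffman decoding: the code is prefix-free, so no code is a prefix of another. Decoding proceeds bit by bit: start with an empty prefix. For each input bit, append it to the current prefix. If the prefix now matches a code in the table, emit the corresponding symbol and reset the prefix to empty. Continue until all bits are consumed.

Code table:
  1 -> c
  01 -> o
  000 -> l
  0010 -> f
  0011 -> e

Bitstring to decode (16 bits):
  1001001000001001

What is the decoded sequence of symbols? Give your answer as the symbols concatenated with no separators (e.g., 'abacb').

Answer: cfolfo

Derivation:
Bit 0: prefix='1' -> emit 'c', reset
Bit 1: prefix='0' (no match yet)
Bit 2: prefix='00' (no match yet)
Bit 3: prefix='001' (no match yet)
Bit 4: prefix='0010' -> emit 'f', reset
Bit 5: prefix='0' (no match yet)
Bit 6: prefix='01' -> emit 'o', reset
Bit 7: prefix='0' (no match yet)
Bit 8: prefix='00' (no match yet)
Bit 9: prefix='000' -> emit 'l', reset
Bit 10: prefix='0' (no match yet)
Bit 11: prefix='00' (no match yet)
Bit 12: prefix='001' (no match yet)
Bit 13: prefix='0010' -> emit 'f', reset
Bit 14: prefix='0' (no match yet)
Bit 15: prefix='01' -> emit 'o', reset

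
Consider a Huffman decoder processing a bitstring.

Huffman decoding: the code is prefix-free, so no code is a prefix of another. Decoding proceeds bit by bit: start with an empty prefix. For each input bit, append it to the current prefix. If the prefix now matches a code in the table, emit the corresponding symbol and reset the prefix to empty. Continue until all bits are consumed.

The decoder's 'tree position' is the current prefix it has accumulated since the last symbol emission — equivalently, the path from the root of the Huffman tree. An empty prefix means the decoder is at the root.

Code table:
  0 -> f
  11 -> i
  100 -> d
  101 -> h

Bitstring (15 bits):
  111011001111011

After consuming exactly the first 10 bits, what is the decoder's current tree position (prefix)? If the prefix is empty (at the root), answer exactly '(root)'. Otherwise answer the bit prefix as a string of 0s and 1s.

Bit 0: prefix='1' (no match yet)
Bit 1: prefix='11' -> emit 'i', reset
Bit 2: prefix='1' (no match yet)
Bit 3: prefix='10' (no match yet)
Bit 4: prefix='101' -> emit 'h', reset
Bit 5: prefix='1' (no match yet)
Bit 6: prefix='10' (no match yet)
Bit 7: prefix='100' -> emit 'd', reset
Bit 8: prefix='1' (no match yet)
Bit 9: prefix='11' -> emit 'i', reset

Answer: (root)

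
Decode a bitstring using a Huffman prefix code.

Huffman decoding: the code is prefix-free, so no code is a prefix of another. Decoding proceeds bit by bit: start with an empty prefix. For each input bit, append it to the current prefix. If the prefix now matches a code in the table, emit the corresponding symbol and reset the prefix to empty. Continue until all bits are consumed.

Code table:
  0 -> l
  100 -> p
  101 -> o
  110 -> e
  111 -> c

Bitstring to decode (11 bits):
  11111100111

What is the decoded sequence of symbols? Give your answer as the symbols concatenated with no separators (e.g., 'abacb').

Bit 0: prefix='1' (no match yet)
Bit 1: prefix='11' (no match yet)
Bit 2: prefix='111' -> emit 'c', reset
Bit 3: prefix='1' (no match yet)
Bit 4: prefix='11' (no match yet)
Bit 5: prefix='111' -> emit 'c', reset
Bit 6: prefix='0' -> emit 'l', reset
Bit 7: prefix='0' -> emit 'l', reset
Bit 8: prefix='1' (no match yet)
Bit 9: prefix='11' (no match yet)
Bit 10: prefix='111' -> emit 'c', reset

Answer: ccllc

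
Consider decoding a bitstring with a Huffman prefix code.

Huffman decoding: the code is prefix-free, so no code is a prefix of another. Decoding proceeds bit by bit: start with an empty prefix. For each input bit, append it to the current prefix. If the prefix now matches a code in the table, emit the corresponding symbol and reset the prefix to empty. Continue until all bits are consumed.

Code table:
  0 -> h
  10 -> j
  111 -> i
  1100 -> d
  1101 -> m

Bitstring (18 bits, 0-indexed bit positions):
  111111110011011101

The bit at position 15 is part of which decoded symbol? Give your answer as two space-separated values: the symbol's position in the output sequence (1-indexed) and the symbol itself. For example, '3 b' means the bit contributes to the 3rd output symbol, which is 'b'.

Answer: 5 m

Derivation:
Bit 0: prefix='1' (no match yet)
Bit 1: prefix='11' (no match yet)
Bit 2: prefix='111' -> emit 'i', reset
Bit 3: prefix='1' (no match yet)
Bit 4: prefix='11' (no match yet)
Bit 5: prefix='111' -> emit 'i', reset
Bit 6: prefix='1' (no match yet)
Bit 7: prefix='11' (no match yet)
Bit 8: prefix='110' (no match yet)
Bit 9: prefix='1100' -> emit 'd', reset
Bit 10: prefix='1' (no match yet)
Bit 11: prefix='11' (no match yet)
Bit 12: prefix='110' (no match yet)
Bit 13: prefix='1101' -> emit 'm', reset
Bit 14: prefix='1' (no match yet)
Bit 15: prefix='11' (no match yet)
Bit 16: prefix='110' (no match yet)
Bit 17: prefix='1101' -> emit 'm', reset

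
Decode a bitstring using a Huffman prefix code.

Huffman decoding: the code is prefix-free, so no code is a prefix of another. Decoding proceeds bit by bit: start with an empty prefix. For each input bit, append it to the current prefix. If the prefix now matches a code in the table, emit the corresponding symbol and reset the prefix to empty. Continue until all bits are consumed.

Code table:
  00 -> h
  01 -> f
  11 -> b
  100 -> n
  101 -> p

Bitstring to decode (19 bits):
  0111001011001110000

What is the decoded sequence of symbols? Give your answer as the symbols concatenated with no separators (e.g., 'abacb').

Answer: fbhpnbnh

Derivation:
Bit 0: prefix='0' (no match yet)
Bit 1: prefix='01' -> emit 'f', reset
Bit 2: prefix='1' (no match yet)
Bit 3: prefix='11' -> emit 'b', reset
Bit 4: prefix='0' (no match yet)
Bit 5: prefix='00' -> emit 'h', reset
Bit 6: prefix='1' (no match yet)
Bit 7: prefix='10' (no match yet)
Bit 8: prefix='101' -> emit 'p', reset
Bit 9: prefix='1' (no match yet)
Bit 10: prefix='10' (no match yet)
Bit 11: prefix='100' -> emit 'n', reset
Bit 12: prefix='1' (no match yet)
Bit 13: prefix='11' -> emit 'b', reset
Bit 14: prefix='1' (no match yet)
Bit 15: prefix='10' (no match yet)
Bit 16: prefix='100' -> emit 'n', reset
Bit 17: prefix='0' (no match yet)
Bit 18: prefix='00' -> emit 'h', reset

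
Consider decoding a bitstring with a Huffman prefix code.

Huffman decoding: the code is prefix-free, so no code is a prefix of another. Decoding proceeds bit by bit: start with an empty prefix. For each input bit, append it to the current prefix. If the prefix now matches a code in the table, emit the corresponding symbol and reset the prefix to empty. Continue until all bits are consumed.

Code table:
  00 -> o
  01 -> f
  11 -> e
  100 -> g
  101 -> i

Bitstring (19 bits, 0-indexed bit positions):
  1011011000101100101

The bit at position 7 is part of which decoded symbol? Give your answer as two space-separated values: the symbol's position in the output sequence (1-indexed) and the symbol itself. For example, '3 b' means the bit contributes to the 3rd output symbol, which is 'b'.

Bit 0: prefix='1' (no match yet)
Bit 1: prefix='10' (no match yet)
Bit 2: prefix='101' -> emit 'i', reset
Bit 3: prefix='1' (no match yet)
Bit 4: prefix='10' (no match yet)
Bit 5: prefix='101' -> emit 'i', reset
Bit 6: prefix='1' (no match yet)
Bit 7: prefix='10' (no match yet)
Bit 8: prefix='100' -> emit 'g', reset
Bit 9: prefix='0' (no match yet)
Bit 10: prefix='01' -> emit 'f', reset
Bit 11: prefix='0' (no match yet)

Answer: 3 g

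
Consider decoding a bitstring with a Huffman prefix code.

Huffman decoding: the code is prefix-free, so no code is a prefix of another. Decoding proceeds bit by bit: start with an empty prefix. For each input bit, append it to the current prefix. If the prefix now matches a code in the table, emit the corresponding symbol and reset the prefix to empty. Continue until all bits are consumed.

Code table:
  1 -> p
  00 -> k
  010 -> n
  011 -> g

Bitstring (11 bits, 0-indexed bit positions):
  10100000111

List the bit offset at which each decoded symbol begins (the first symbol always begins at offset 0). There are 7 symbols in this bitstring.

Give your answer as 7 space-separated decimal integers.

Answer: 0 1 4 6 8 9 10

Derivation:
Bit 0: prefix='1' -> emit 'p', reset
Bit 1: prefix='0' (no match yet)
Bit 2: prefix='01' (no match yet)
Bit 3: prefix='010' -> emit 'n', reset
Bit 4: prefix='0' (no match yet)
Bit 5: prefix='00' -> emit 'k', reset
Bit 6: prefix='0' (no match yet)
Bit 7: prefix='00' -> emit 'k', reset
Bit 8: prefix='1' -> emit 'p', reset
Bit 9: prefix='1' -> emit 'p', reset
Bit 10: prefix='1' -> emit 'p', reset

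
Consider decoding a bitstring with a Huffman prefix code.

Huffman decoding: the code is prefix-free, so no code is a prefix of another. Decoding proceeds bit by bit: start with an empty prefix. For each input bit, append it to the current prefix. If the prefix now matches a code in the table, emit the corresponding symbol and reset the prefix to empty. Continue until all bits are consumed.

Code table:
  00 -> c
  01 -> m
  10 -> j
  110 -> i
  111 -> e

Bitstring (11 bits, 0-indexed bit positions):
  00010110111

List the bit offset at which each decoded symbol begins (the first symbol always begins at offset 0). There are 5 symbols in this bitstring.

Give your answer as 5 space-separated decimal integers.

Answer: 0 2 4 6 8

Derivation:
Bit 0: prefix='0' (no match yet)
Bit 1: prefix='00' -> emit 'c', reset
Bit 2: prefix='0' (no match yet)
Bit 3: prefix='01' -> emit 'm', reset
Bit 4: prefix='0' (no match yet)
Bit 5: prefix='01' -> emit 'm', reset
Bit 6: prefix='1' (no match yet)
Bit 7: prefix='10' -> emit 'j', reset
Bit 8: prefix='1' (no match yet)
Bit 9: prefix='11' (no match yet)
Bit 10: prefix='111' -> emit 'e', reset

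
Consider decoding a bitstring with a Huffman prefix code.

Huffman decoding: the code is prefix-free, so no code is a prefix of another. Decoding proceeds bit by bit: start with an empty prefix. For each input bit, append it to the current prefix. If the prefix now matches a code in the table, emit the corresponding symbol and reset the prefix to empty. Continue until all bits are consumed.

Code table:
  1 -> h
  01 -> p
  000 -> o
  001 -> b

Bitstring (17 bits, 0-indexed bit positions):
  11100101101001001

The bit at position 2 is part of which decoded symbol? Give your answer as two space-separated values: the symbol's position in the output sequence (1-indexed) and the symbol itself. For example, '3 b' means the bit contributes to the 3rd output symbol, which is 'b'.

Answer: 3 h

Derivation:
Bit 0: prefix='1' -> emit 'h', reset
Bit 1: prefix='1' -> emit 'h', reset
Bit 2: prefix='1' -> emit 'h', reset
Bit 3: prefix='0' (no match yet)
Bit 4: prefix='00' (no match yet)
Bit 5: prefix='001' -> emit 'b', reset
Bit 6: prefix='0' (no match yet)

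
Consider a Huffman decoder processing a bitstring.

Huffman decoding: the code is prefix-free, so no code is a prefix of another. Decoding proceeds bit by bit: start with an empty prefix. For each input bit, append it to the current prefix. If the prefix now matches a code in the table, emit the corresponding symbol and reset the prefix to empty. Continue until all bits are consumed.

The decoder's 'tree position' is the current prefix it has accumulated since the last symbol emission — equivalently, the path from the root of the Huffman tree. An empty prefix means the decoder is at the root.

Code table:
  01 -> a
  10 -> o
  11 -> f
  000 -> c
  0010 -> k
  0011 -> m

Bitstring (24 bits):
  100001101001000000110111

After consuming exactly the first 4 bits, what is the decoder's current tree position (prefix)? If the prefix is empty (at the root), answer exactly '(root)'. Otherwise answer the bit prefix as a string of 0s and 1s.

Bit 0: prefix='1' (no match yet)
Bit 1: prefix='10' -> emit 'o', reset
Bit 2: prefix='0' (no match yet)
Bit 3: prefix='00' (no match yet)

Answer: 00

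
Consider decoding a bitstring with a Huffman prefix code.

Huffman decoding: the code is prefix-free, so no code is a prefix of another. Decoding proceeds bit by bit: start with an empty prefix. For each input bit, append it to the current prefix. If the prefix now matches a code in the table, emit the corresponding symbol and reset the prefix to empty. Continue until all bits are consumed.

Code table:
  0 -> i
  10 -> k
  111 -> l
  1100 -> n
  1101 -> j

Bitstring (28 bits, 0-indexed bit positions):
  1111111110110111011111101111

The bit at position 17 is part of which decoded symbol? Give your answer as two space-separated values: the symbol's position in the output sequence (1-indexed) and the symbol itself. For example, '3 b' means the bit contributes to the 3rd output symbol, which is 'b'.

Answer: 6 j

Derivation:
Bit 0: prefix='1' (no match yet)
Bit 1: prefix='11' (no match yet)
Bit 2: prefix='111' -> emit 'l', reset
Bit 3: prefix='1' (no match yet)
Bit 4: prefix='11' (no match yet)
Bit 5: prefix='111' -> emit 'l', reset
Bit 6: prefix='1' (no match yet)
Bit 7: prefix='11' (no match yet)
Bit 8: prefix='111' -> emit 'l', reset
Bit 9: prefix='0' -> emit 'i', reset
Bit 10: prefix='1' (no match yet)
Bit 11: prefix='11' (no match yet)
Bit 12: prefix='110' (no match yet)
Bit 13: prefix='1101' -> emit 'j', reset
Bit 14: prefix='1' (no match yet)
Bit 15: prefix='11' (no match yet)
Bit 16: prefix='110' (no match yet)
Bit 17: prefix='1101' -> emit 'j', reset
Bit 18: prefix='1' (no match yet)
Bit 19: prefix='11' (no match yet)
Bit 20: prefix='111' -> emit 'l', reset
Bit 21: prefix='1' (no match yet)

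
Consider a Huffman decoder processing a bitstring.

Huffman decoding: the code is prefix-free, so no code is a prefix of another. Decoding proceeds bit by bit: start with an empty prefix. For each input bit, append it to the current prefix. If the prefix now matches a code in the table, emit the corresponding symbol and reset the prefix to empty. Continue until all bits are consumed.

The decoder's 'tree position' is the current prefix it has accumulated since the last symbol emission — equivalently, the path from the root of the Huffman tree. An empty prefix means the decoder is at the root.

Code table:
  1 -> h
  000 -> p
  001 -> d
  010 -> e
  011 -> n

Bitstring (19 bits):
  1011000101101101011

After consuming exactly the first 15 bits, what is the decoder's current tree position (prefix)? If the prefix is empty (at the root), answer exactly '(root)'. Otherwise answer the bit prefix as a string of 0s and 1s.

Answer: 0

Derivation:
Bit 0: prefix='1' -> emit 'h', reset
Bit 1: prefix='0' (no match yet)
Bit 2: prefix='01' (no match yet)
Bit 3: prefix='011' -> emit 'n', reset
Bit 4: prefix='0' (no match yet)
Bit 5: prefix='00' (no match yet)
Bit 6: prefix='000' -> emit 'p', reset
Bit 7: prefix='1' -> emit 'h', reset
Bit 8: prefix='0' (no match yet)
Bit 9: prefix='01' (no match yet)
Bit 10: prefix='011' -> emit 'n', reset
Bit 11: prefix='0' (no match yet)
Bit 12: prefix='01' (no match yet)
Bit 13: prefix='011' -> emit 'n', reset
Bit 14: prefix='0' (no match yet)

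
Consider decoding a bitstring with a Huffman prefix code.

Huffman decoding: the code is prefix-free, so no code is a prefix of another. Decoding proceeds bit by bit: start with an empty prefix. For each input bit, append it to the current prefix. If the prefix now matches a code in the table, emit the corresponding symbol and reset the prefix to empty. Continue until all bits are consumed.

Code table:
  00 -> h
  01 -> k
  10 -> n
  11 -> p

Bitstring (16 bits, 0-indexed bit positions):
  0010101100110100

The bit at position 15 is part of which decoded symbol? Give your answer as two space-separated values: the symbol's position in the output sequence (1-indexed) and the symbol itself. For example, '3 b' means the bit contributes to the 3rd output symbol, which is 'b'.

Answer: 8 h

Derivation:
Bit 0: prefix='0' (no match yet)
Bit 1: prefix='00' -> emit 'h', reset
Bit 2: prefix='1' (no match yet)
Bit 3: prefix='10' -> emit 'n', reset
Bit 4: prefix='1' (no match yet)
Bit 5: prefix='10' -> emit 'n', reset
Bit 6: prefix='1' (no match yet)
Bit 7: prefix='11' -> emit 'p', reset
Bit 8: prefix='0' (no match yet)
Bit 9: prefix='00' -> emit 'h', reset
Bit 10: prefix='1' (no match yet)
Bit 11: prefix='11' -> emit 'p', reset
Bit 12: prefix='0' (no match yet)
Bit 13: prefix='01' -> emit 'k', reset
Bit 14: prefix='0' (no match yet)
Bit 15: prefix='00' -> emit 'h', reset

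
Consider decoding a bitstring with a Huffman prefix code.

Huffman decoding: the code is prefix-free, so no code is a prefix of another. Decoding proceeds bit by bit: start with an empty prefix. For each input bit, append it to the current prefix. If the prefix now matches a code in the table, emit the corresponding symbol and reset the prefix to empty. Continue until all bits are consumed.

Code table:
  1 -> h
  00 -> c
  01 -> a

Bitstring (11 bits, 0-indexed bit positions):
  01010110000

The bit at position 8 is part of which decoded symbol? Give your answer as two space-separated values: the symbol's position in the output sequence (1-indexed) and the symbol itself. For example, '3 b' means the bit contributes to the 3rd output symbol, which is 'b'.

Bit 0: prefix='0' (no match yet)
Bit 1: prefix='01' -> emit 'a', reset
Bit 2: prefix='0' (no match yet)
Bit 3: prefix='01' -> emit 'a', reset
Bit 4: prefix='0' (no match yet)
Bit 5: prefix='01' -> emit 'a', reset
Bit 6: prefix='1' -> emit 'h', reset
Bit 7: prefix='0' (no match yet)
Bit 8: prefix='00' -> emit 'c', reset
Bit 9: prefix='0' (no match yet)
Bit 10: prefix='00' -> emit 'c', reset

Answer: 5 c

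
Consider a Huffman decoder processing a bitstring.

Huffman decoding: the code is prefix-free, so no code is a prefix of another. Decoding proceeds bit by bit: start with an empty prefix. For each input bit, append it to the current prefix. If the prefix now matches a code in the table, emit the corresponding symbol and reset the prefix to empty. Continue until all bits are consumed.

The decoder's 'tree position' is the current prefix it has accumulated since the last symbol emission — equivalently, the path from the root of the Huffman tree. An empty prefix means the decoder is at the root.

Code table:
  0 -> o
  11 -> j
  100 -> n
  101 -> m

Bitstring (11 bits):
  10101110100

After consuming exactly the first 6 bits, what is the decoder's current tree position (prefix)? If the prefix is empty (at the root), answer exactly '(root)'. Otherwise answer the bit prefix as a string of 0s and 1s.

Answer: (root)

Derivation:
Bit 0: prefix='1' (no match yet)
Bit 1: prefix='10' (no match yet)
Bit 2: prefix='101' -> emit 'm', reset
Bit 3: prefix='0' -> emit 'o', reset
Bit 4: prefix='1' (no match yet)
Bit 5: prefix='11' -> emit 'j', reset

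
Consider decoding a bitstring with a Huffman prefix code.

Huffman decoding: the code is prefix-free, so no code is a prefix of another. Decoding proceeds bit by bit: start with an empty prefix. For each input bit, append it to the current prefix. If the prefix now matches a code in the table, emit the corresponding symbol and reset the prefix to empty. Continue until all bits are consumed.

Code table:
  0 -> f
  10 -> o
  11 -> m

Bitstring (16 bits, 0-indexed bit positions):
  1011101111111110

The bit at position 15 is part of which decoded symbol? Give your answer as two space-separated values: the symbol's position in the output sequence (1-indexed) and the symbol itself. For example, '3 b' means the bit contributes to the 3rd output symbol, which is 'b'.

Bit 0: prefix='1' (no match yet)
Bit 1: prefix='10' -> emit 'o', reset
Bit 2: prefix='1' (no match yet)
Bit 3: prefix='11' -> emit 'm', reset
Bit 4: prefix='1' (no match yet)
Bit 5: prefix='10' -> emit 'o', reset
Bit 6: prefix='1' (no match yet)
Bit 7: prefix='11' -> emit 'm', reset
Bit 8: prefix='1' (no match yet)
Bit 9: prefix='11' -> emit 'm', reset
Bit 10: prefix='1' (no match yet)
Bit 11: prefix='11' -> emit 'm', reset
Bit 12: prefix='1' (no match yet)
Bit 13: prefix='11' -> emit 'm', reset
Bit 14: prefix='1' (no match yet)
Bit 15: prefix='10' -> emit 'o', reset

Answer: 8 o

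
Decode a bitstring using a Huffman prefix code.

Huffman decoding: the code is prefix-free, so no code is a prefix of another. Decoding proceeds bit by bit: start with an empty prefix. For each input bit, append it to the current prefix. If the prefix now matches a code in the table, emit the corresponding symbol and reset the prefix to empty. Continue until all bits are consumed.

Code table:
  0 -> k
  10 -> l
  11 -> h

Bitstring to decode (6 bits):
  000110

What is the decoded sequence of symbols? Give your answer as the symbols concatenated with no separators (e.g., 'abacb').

Bit 0: prefix='0' -> emit 'k', reset
Bit 1: prefix='0' -> emit 'k', reset
Bit 2: prefix='0' -> emit 'k', reset
Bit 3: prefix='1' (no match yet)
Bit 4: prefix='11' -> emit 'h', reset
Bit 5: prefix='0' -> emit 'k', reset

Answer: kkkhk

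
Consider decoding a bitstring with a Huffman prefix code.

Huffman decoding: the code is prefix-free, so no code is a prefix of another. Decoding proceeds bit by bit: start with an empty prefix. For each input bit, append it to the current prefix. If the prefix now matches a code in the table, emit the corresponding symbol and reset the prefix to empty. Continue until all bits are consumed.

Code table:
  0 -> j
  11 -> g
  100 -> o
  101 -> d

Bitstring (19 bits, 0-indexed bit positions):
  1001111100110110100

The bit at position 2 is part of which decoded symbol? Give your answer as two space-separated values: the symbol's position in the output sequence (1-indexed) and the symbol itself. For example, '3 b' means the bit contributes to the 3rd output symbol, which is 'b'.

Answer: 1 o

Derivation:
Bit 0: prefix='1' (no match yet)
Bit 1: prefix='10' (no match yet)
Bit 2: prefix='100' -> emit 'o', reset
Bit 3: prefix='1' (no match yet)
Bit 4: prefix='11' -> emit 'g', reset
Bit 5: prefix='1' (no match yet)
Bit 6: prefix='11' -> emit 'g', reset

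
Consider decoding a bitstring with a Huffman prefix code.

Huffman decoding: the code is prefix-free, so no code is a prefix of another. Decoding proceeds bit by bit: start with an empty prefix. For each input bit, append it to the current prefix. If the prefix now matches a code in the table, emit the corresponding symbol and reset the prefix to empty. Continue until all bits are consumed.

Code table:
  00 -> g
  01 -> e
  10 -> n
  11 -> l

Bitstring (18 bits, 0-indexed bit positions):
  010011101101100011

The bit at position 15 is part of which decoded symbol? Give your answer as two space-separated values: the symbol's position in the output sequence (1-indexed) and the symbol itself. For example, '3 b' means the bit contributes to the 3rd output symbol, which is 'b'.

Bit 0: prefix='0' (no match yet)
Bit 1: prefix='01' -> emit 'e', reset
Bit 2: prefix='0' (no match yet)
Bit 3: prefix='00' -> emit 'g', reset
Bit 4: prefix='1' (no match yet)
Bit 5: prefix='11' -> emit 'l', reset
Bit 6: prefix='1' (no match yet)
Bit 7: prefix='10' -> emit 'n', reset
Bit 8: prefix='1' (no match yet)
Bit 9: prefix='11' -> emit 'l', reset
Bit 10: prefix='0' (no match yet)
Bit 11: prefix='01' -> emit 'e', reset
Bit 12: prefix='1' (no match yet)
Bit 13: prefix='10' -> emit 'n', reset
Bit 14: prefix='0' (no match yet)
Bit 15: prefix='00' -> emit 'g', reset
Bit 16: prefix='1' (no match yet)
Bit 17: prefix='11' -> emit 'l', reset

Answer: 8 g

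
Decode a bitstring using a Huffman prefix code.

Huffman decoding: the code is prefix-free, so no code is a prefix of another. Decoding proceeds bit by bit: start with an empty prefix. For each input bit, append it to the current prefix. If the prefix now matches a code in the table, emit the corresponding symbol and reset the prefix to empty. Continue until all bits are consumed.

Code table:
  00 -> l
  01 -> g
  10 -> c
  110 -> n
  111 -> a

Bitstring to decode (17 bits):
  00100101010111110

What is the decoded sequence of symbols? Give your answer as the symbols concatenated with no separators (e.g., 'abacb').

Answer: lcggggac

Derivation:
Bit 0: prefix='0' (no match yet)
Bit 1: prefix='00' -> emit 'l', reset
Bit 2: prefix='1' (no match yet)
Bit 3: prefix='10' -> emit 'c', reset
Bit 4: prefix='0' (no match yet)
Bit 5: prefix='01' -> emit 'g', reset
Bit 6: prefix='0' (no match yet)
Bit 7: prefix='01' -> emit 'g', reset
Bit 8: prefix='0' (no match yet)
Bit 9: prefix='01' -> emit 'g', reset
Bit 10: prefix='0' (no match yet)
Bit 11: prefix='01' -> emit 'g', reset
Bit 12: prefix='1' (no match yet)
Bit 13: prefix='11' (no match yet)
Bit 14: prefix='111' -> emit 'a', reset
Bit 15: prefix='1' (no match yet)
Bit 16: prefix='10' -> emit 'c', reset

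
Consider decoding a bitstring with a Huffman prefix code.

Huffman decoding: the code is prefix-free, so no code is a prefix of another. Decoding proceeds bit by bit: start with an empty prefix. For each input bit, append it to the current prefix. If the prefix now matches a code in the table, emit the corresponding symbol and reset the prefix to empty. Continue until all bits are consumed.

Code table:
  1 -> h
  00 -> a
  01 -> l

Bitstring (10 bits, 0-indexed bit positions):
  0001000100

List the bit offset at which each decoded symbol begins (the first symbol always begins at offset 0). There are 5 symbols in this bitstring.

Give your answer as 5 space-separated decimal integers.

Bit 0: prefix='0' (no match yet)
Bit 1: prefix='00' -> emit 'a', reset
Bit 2: prefix='0' (no match yet)
Bit 3: prefix='01' -> emit 'l', reset
Bit 4: prefix='0' (no match yet)
Bit 5: prefix='00' -> emit 'a', reset
Bit 6: prefix='0' (no match yet)
Bit 7: prefix='01' -> emit 'l', reset
Bit 8: prefix='0' (no match yet)
Bit 9: prefix='00' -> emit 'a', reset

Answer: 0 2 4 6 8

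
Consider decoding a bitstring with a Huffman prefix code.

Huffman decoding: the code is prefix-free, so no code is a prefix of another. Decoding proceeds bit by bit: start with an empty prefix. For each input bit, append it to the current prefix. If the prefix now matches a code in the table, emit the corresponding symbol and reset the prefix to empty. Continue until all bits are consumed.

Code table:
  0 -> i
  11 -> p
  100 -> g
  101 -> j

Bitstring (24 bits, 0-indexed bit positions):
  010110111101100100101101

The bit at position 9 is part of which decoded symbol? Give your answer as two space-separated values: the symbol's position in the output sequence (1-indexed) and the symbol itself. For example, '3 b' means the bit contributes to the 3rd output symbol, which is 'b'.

Bit 0: prefix='0' -> emit 'i', reset
Bit 1: prefix='1' (no match yet)
Bit 2: prefix='10' (no match yet)
Bit 3: prefix='101' -> emit 'j', reset
Bit 4: prefix='1' (no match yet)
Bit 5: prefix='10' (no match yet)
Bit 6: prefix='101' -> emit 'j', reset
Bit 7: prefix='1' (no match yet)
Bit 8: prefix='11' -> emit 'p', reset
Bit 9: prefix='1' (no match yet)
Bit 10: prefix='10' (no match yet)
Bit 11: prefix='101' -> emit 'j', reset
Bit 12: prefix='1' (no match yet)
Bit 13: prefix='10' (no match yet)

Answer: 5 j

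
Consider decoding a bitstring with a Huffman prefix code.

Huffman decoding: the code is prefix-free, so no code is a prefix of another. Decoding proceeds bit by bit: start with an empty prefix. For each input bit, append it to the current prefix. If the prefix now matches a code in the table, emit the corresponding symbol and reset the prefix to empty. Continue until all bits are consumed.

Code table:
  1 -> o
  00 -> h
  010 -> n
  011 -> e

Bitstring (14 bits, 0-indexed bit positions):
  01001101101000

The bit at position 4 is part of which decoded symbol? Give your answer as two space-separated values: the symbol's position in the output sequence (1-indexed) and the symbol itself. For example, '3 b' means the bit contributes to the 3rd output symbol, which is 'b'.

Bit 0: prefix='0' (no match yet)
Bit 1: prefix='01' (no match yet)
Bit 2: prefix='010' -> emit 'n', reset
Bit 3: prefix='0' (no match yet)
Bit 4: prefix='01' (no match yet)
Bit 5: prefix='011' -> emit 'e', reset
Bit 6: prefix='0' (no match yet)
Bit 7: prefix='01' (no match yet)
Bit 8: prefix='011' -> emit 'e', reset

Answer: 2 e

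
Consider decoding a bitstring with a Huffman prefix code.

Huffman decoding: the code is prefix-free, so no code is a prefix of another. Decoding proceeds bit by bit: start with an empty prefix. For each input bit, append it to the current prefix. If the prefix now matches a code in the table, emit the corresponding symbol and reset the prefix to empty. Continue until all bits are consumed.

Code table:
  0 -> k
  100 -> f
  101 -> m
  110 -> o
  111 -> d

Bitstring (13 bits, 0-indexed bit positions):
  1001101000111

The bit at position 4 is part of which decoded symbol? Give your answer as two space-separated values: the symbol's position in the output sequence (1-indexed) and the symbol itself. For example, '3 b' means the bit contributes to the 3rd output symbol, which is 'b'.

Answer: 2 o

Derivation:
Bit 0: prefix='1' (no match yet)
Bit 1: prefix='10' (no match yet)
Bit 2: prefix='100' -> emit 'f', reset
Bit 3: prefix='1' (no match yet)
Bit 4: prefix='11' (no match yet)
Bit 5: prefix='110' -> emit 'o', reset
Bit 6: prefix='1' (no match yet)
Bit 7: prefix='10' (no match yet)
Bit 8: prefix='100' -> emit 'f', reset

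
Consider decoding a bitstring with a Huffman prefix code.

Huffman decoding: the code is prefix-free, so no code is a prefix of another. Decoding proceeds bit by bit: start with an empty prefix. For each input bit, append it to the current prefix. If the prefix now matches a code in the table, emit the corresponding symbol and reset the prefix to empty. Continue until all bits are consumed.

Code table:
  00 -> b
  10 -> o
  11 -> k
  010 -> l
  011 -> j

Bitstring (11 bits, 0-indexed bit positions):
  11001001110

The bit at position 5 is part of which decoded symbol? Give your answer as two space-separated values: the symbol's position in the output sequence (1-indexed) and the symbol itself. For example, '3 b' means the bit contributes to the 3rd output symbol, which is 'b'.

Bit 0: prefix='1' (no match yet)
Bit 1: prefix='11' -> emit 'k', reset
Bit 2: prefix='0' (no match yet)
Bit 3: prefix='00' -> emit 'b', reset
Bit 4: prefix='1' (no match yet)
Bit 5: prefix='10' -> emit 'o', reset
Bit 6: prefix='0' (no match yet)
Bit 7: prefix='01' (no match yet)
Bit 8: prefix='011' -> emit 'j', reset
Bit 9: prefix='1' (no match yet)

Answer: 3 o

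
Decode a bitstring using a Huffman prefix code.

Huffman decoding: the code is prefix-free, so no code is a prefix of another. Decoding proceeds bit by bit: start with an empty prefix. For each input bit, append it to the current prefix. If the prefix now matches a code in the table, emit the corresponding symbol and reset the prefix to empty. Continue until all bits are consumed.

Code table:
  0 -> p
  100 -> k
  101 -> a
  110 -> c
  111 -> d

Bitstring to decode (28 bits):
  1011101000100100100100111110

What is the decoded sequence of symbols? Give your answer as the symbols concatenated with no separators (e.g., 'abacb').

Answer: ackpkkkkdc

Derivation:
Bit 0: prefix='1' (no match yet)
Bit 1: prefix='10' (no match yet)
Bit 2: prefix='101' -> emit 'a', reset
Bit 3: prefix='1' (no match yet)
Bit 4: prefix='11' (no match yet)
Bit 5: prefix='110' -> emit 'c', reset
Bit 6: prefix='1' (no match yet)
Bit 7: prefix='10' (no match yet)
Bit 8: prefix='100' -> emit 'k', reset
Bit 9: prefix='0' -> emit 'p', reset
Bit 10: prefix='1' (no match yet)
Bit 11: prefix='10' (no match yet)
Bit 12: prefix='100' -> emit 'k', reset
Bit 13: prefix='1' (no match yet)
Bit 14: prefix='10' (no match yet)
Bit 15: prefix='100' -> emit 'k', reset
Bit 16: prefix='1' (no match yet)
Bit 17: prefix='10' (no match yet)
Bit 18: prefix='100' -> emit 'k', reset
Bit 19: prefix='1' (no match yet)
Bit 20: prefix='10' (no match yet)
Bit 21: prefix='100' -> emit 'k', reset
Bit 22: prefix='1' (no match yet)
Bit 23: prefix='11' (no match yet)
Bit 24: prefix='111' -> emit 'd', reset
Bit 25: prefix='1' (no match yet)
Bit 26: prefix='11' (no match yet)
Bit 27: prefix='110' -> emit 'c', reset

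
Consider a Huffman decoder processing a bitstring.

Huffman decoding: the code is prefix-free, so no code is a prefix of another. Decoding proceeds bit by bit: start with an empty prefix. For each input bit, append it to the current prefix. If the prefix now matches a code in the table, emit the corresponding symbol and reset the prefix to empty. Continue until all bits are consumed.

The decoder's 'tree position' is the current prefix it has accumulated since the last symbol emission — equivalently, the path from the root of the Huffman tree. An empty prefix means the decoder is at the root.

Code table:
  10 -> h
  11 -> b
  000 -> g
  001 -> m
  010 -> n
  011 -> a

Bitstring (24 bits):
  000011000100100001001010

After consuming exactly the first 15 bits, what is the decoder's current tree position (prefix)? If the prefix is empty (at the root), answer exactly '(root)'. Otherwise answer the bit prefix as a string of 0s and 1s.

Answer: 0

Derivation:
Bit 0: prefix='0' (no match yet)
Bit 1: prefix='00' (no match yet)
Bit 2: prefix='000' -> emit 'g', reset
Bit 3: prefix='0' (no match yet)
Bit 4: prefix='01' (no match yet)
Bit 5: prefix='011' -> emit 'a', reset
Bit 6: prefix='0' (no match yet)
Bit 7: prefix='00' (no match yet)
Bit 8: prefix='000' -> emit 'g', reset
Bit 9: prefix='1' (no match yet)
Bit 10: prefix='10' -> emit 'h', reset
Bit 11: prefix='0' (no match yet)
Bit 12: prefix='01' (no match yet)
Bit 13: prefix='010' -> emit 'n', reset
Bit 14: prefix='0' (no match yet)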